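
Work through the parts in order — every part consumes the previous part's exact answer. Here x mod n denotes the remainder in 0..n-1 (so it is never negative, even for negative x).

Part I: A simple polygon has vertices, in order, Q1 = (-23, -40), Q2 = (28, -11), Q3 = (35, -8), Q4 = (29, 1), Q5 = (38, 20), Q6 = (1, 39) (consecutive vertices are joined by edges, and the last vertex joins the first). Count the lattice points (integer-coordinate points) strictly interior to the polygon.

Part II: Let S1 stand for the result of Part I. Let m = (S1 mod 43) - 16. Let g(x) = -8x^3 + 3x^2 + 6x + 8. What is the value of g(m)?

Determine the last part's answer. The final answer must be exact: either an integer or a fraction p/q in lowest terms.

Part I: cross terms: (-23*-11 - 28*-40)=1373, (28*-8 - 35*-11)=161, (35*1 - 29*-8)=267, (29*20 - 38*1)=542, (38*39 - 1*20)=1462, (1*-40 - -23*39)=857; twice the area = |4662| = 4662; area = 2331; boundary points = 1 + 1 + 3 + 1 + 1 + 1 = 8; strictly interior points = area - boundary/2 + 1 = 2328; answer 2328
Part II: S1 = 2328; m = -10; -8*(-10)^3 + 3*(-10)^2 + 6*(-10)^1 + 8 = (8000) + (300) + (-60) + (8) = 8248; answer 8248

8248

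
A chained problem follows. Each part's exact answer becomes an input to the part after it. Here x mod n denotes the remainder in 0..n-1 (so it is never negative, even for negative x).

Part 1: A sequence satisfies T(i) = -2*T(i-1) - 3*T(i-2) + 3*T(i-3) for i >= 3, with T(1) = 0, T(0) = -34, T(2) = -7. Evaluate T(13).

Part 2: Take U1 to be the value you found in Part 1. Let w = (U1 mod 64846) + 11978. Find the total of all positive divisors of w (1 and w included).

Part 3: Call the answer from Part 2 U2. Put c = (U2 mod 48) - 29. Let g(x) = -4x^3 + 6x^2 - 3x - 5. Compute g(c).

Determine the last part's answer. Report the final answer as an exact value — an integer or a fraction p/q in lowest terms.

Part 1: T(3) = -2*(-7) - 3*(0) + 3*(-34) = -88; iterating: T(3)=-88, T(4)=197, T(5)=-151, T(6)=-553, T(7)=2150, T(8)=-3094, T(9)=-1921, T(10)=19574, T(11)=-42667, T(12)=20849, T(13)=145025; answer 145025
Part 2: U1 = 145025; w = 27311; 27311 = 31 * 881; sigma = (1 + 31) * (1 + 881) = 32 * 882 = 28224; answer 28224
Part 3: U2 = 28224; c = -29; -4*(-29)^3 + 6*(-29)^2 - 3*(-29)^1 - 5 = (97556) + (5046) + (87) + (-5) = 102684; answer 102684

102684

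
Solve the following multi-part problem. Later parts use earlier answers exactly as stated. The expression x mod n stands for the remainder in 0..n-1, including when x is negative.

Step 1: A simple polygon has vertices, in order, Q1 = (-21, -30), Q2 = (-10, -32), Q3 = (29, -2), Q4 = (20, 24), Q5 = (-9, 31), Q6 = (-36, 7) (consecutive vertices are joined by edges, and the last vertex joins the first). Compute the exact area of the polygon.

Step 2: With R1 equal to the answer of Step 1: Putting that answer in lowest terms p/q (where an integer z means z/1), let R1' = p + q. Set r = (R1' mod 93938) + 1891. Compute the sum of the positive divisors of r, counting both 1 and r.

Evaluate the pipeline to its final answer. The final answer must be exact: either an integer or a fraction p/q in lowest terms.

Step 1: cross terms: (-21*-32 - -10*-30)=372, (-10*-2 - 29*-32)=948, (29*24 - 20*-2)=736, (20*31 - -9*24)=836, (-9*7 - -36*31)=1053, (-36*-30 - -21*7)=1227; twice the area = |5172| = 5172; area = 2586; answer 2586
Step 2: R1 = 2586; threaded value p + q = 2587; r = 4478; 4478 = 2 * 2239; sigma = (1 + 2) * (1 + 2239) = 3 * 2240 = 6720; answer 6720

6720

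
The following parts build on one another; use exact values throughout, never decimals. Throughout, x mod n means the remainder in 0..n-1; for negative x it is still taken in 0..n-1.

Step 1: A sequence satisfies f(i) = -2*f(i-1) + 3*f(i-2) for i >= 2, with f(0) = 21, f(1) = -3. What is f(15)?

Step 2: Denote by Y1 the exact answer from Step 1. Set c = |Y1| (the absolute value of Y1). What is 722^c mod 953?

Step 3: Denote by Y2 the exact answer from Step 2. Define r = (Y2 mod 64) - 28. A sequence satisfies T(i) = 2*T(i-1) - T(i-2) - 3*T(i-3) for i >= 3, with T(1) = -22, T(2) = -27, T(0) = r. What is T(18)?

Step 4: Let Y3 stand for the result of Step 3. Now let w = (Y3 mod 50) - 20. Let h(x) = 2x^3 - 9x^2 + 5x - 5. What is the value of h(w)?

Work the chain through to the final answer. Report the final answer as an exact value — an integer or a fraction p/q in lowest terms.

-155

Step 1: f(2) = -2*(-3) + 3*(21) = 69; iterating: f(2)=69, f(3)=-147, f(4)=501, f(5)=-1443, f(6)=4389, f(7)=-13107, f(8)=39381, f(9)=-118083, f(10)=354309, f(11)=-1062867, f(12)=3188661, f(13)=-9565923, f(14)=28697829, f(15)=-86093427; answer -86093427
Step 2: Y1 = -86093427; c = 86093427; squarings mod 953: 722^1=722, 722^2=946, 722^4=49, 722^8=495, 722^16=104, 722^32=333, 722^64=341, 722^128=15, 722^256=225, 722^512=116, 722^1024=114, 722^2048=607, 722^4096=591, 722^8192=483, 722^16384=757, 722^32768=296, 722^65536=893, 722^131072=741, 722^262144=153, 722^524288=537, 722^1048576=563, 722^2097152=573, 722^4194304=497, 722^8388608=182, 722^16777216=722, 722^33554432=946, 722^67108864=49; 722^86093427 = 722^1 * 722^2 * 722^16 * 722^32 * 722^64 * 722^512 * 722^1024 * 722^2048 * 722^8192 * 722^32768 * 722^65536 * 722^2097152 * 722^16777216 * 722^67108864 = 732 (mod 953); answer 732
Step 3: Y2 = 732; r = 0; T(3) = 2*(-27) - 1*(-22) - 3*(0) = -32; iterating: T(3)=-32, T(4)=29, T(5)=171, T(6)=409, T(7)=560, T(8)=198, T(9)=-1391, T(10)=-4660, T(11)=-8523, T(12)=-8213, T(13)=6077, T(14)=45936, T(15)=110434, T(16)=156701, T(17)=65160, T(18)=-357683; answer -357683
Step 4: Y3 = -357683; w = -3; 2*(-3)^3 - 9*(-3)^2 + 5*(-3)^1 - 5 = (-54) + (-81) + (-15) + (-5) = -155; answer -155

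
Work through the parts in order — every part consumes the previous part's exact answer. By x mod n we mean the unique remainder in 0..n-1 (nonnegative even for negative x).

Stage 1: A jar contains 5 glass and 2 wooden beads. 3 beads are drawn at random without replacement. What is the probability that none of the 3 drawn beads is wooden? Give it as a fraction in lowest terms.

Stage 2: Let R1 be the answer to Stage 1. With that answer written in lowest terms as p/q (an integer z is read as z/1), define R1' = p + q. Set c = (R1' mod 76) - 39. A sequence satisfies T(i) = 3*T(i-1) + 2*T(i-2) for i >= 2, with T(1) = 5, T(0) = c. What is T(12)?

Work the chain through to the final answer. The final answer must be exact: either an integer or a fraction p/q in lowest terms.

Stage 1: total draws C(7,3) = 35; favorable C(5,3) = 10; P = 2/7; answer 2/7
Stage 2: R1 = 2/7; threaded value p + q = 9; c = -30; T(2) = 3*(5) + 2*(-30) = -45; iterating: T(2)=-45, T(3)=-125, T(4)=-465, T(5)=-1645, T(6)=-5865, T(7)=-20885, T(8)=-74385, T(9)=-264925, T(10)=-943545, T(11)=-3360485, T(12)=-11968545; answer -11968545

-11968545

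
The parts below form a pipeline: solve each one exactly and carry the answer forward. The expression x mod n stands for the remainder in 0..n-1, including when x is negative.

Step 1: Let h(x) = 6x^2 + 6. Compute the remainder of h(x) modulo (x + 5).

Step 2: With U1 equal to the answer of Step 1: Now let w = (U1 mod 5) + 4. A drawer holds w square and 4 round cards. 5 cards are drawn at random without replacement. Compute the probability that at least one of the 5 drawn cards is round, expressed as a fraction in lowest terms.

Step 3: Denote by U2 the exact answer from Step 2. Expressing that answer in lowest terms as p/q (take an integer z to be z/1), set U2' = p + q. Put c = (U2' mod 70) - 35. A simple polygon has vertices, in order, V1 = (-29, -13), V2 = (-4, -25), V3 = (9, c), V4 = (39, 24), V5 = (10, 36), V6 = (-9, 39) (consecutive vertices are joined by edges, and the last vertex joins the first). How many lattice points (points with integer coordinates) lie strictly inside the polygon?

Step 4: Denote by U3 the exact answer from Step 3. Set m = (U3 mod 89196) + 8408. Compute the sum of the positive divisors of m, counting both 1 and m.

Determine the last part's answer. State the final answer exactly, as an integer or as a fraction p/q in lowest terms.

10960

Step 1: remainder = value at the root: 6*(-5)^2 + 6 = (150) + (6) = 156; answer 156
Step 2: U1 = 156; w = 5; total draws C(9,5) = 126; complement C(5,5) = 1; favorable 126 - 1 = 125; P = 125/126; answer 125/126
Step 3: U2 = 125/126; threaded value p + q = 251; c = 6; cross terms: (-29*-25 - -4*-13)=673, (-4*6 - 9*-25)=201, (9*24 - 39*6)=-18, (39*36 - 10*24)=1164, (10*39 - -9*36)=714, (-9*-13 - -29*39)=1248; twice the area = |3982| = 3982; area = 1991; boundary points = 1 + 1 + 6 + 1 + 1 + 4 = 14; strictly interior points = area - boundary/2 + 1 = 1985; answer 1985
Step 4: U3 = 1985; m = 10393; 10393 = 19 * 547; sigma = (1 + 19) * (1 + 547) = 20 * 548 = 10960; answer 10960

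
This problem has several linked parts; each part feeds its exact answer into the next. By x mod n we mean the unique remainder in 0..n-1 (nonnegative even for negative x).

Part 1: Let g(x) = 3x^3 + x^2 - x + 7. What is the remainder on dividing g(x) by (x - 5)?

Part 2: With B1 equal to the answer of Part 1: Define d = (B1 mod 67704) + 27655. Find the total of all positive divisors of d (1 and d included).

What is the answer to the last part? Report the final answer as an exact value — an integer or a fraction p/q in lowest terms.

28058

Part 1: remainder = value at the root: 3*(5)^3 + 1*(5)^2 - 1*(5)^1 + 7 = (375) + (25) + (-5) + (7) = 402; answer 402
Part 2: B1 = 402; d = 28057; 28057 is prime, so its only divisors are 1 and 28057; sigma = 1 + 28057 = 28058; answer 28058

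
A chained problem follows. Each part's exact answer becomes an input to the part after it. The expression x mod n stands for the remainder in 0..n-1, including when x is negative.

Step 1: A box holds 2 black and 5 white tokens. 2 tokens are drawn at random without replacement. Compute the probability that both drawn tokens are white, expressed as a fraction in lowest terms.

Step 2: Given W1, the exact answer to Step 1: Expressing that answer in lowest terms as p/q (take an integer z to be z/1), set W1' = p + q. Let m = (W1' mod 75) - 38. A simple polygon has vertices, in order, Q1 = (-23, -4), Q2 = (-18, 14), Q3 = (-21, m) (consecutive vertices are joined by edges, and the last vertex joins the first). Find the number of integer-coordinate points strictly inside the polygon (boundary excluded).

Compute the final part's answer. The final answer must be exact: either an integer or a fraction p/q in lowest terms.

Step 1: total draws C(7,2) = 21; favorable C(5,2) = 10; P = 10/21; answer 10/21
Step 2: W1 = 10/21; threaded value p + q = 31; m = -7; cross terms: (-23*14 - -18*-4)=-394, (-18*-7 - -21*14)=420, (-21*-4 - -23*-7)=-77; twice the area = |-51| = 51; area = 51/2; boundary points = 1 + 3 + 1 = 5; strictly interior points = area - boundary/2 + 1 = 24; answer 24

24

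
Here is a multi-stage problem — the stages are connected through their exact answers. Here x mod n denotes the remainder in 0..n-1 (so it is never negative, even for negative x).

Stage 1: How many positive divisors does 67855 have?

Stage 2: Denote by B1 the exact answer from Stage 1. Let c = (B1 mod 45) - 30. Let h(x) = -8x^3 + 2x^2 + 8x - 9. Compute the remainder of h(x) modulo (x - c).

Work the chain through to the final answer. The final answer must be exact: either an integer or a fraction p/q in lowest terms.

85967

Stage 1: 67855 = 5 * 41 * 331; number of divisors = (1+1) * (1+1) * (1+1) = 8; answer 8
Stage 2: B1 = 8; c = -22; remainder = value at the root: -8*(-22)^3 + 2*(-22)^2 + 8*(-22)^1 - 9 = (85184) + (968) + (-176) + (-9) = 85967; answer 85967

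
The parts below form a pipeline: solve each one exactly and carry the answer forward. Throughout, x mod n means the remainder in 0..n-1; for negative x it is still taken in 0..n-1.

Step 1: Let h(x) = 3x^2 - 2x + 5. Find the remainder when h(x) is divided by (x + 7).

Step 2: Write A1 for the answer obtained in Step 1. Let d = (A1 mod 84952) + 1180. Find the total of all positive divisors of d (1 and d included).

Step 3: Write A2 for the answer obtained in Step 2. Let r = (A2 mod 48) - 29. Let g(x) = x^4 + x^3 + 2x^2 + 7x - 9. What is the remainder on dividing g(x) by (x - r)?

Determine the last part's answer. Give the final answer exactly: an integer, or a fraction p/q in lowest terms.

Step 1: remainder = value at the root: 3*(-7)^2 - 2*(-7)^1 + 5 = (147) + (14) + (5) = 166; answer 166
Step 2: A1 = 166; d = 1346; 1346 = 2 * 673; sigma = (1 + 2) * (1 + 673) = 3 * 674 = 2022; answer 2022
Step 3: A2 = 2022; r = -23; remainder = value at the root: 1*(-23)^4 + 1*(-23)^3 + 2*(-23)^2 + 7*(-23)^1 - 9 = (279841) + (-12167) + (1058) + (-161) + (-9) = 268562; answer 268562

268562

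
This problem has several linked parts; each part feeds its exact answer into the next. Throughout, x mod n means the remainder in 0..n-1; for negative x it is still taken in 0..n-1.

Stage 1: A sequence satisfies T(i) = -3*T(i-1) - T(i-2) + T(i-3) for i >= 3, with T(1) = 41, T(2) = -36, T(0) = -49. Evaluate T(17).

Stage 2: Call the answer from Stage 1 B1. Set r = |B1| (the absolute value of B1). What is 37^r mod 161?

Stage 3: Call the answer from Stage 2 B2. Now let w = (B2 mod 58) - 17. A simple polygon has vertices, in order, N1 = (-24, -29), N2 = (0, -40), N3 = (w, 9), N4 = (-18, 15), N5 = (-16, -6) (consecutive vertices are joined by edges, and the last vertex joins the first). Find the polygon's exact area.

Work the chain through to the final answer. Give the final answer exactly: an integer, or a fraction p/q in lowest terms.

1335

Stage 1: T(3) = -3*(-36) - 1*(41) + 1*(-49) = 18; iterating: T(3)=18, T(4)=23, T(5)=-123, T(6)=364, T(7)=-946, T(8)=2351, T(9)=-5743, T(10)=13932, T(11)=-33702, T(12)=81431, T(13)=-196659, T(14)=474844, T(15)=-1146442, T(16)=2767823, T(17)=-6682183; answer -6682183
Stage 2: B1 = -6682183; r = 6682183; squarings mod 161: 37^1=37, 37^2=81, 37^4=121, 37^8=151, 37^16=100, 37^32=18, 37^64=2, 37^128=4, 37^256=16, 37^512=95, 37^1024=9, 37^2048=81, 37^4096=121, 37^8192=151, 37^16384=100, 37^32768=18, 37^65536=2, 37^131072=4, 37^262144=16, 37^524288=95, 37^1048576=9, 37^2097152=81, 37^4194304=121; 37^6682183 = 37^1 * 37^2 * 37^4 * 37^64 * 37^512 * 37^1024 * 37^4096 * 37^8192 * 37^16384 * 37^32768 * 37^65536 * 37^262144 * 37^2097152 * 37^4194304 = 149 (mod 161); answer 149
Stage 3: B2 = 149; w = 16; cross terms: (-24*-40 - 0*-29)=960, (0*9 - 16*-40)=640, (16*15 - -18*9)=402, (-18*-6 - -16*15)=348, (-16*-29 - -24*-6)=320; twice the area = |2670| = 2670; area = 1335; answer 1335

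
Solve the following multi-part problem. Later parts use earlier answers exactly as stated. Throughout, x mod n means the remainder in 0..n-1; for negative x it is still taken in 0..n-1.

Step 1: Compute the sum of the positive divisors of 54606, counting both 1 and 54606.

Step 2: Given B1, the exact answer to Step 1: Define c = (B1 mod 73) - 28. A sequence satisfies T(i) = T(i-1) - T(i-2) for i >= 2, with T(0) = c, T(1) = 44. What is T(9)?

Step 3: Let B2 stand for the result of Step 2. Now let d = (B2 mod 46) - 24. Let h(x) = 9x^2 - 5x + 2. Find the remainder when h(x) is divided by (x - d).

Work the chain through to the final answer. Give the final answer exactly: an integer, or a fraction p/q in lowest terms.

48

Step 1: 54606 = 2 * 3 * 19 * 479; sigma = (1 + 2) * (1 + 3) * (1 + 19) * (1 + 479) = 3 * 4 * 20 * 480 = 115200; answer 115200
Step 2: B1 = 115200; c = -22; T(2) = 1*(44) - 1*(-22) = 66; iterating: T(2)=66, T(3)=22, T(4)=-44, T(5)=-66, T(6)=-22, T(7)=44, T(8)=66, T(9)=22; answer 22
Step 3: B2 = 22; d = -2; remainder = value at the root: 9*(-2)^2 - 5*(-2)^1 + 2 = (36) + (10) + (2) = 48; answer 48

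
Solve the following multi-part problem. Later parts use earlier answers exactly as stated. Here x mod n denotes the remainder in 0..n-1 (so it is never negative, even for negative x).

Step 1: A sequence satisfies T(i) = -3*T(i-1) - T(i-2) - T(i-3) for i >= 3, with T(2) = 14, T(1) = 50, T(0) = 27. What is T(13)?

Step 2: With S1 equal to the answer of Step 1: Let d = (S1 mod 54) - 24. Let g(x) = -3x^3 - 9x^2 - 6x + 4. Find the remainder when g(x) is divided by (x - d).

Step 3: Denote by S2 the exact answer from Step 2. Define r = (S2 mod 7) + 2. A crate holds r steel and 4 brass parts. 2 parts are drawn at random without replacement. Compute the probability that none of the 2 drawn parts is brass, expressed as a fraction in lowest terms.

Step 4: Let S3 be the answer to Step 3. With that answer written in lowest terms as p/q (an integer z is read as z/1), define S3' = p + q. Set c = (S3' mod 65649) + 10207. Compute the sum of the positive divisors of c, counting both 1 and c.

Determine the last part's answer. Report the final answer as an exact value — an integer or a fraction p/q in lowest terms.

10224

Step 1: T(3) = -3*(14) - 1*(50) - 1*(27) = -119; iterating: T(3)=-119, T(4)=293, T(5)=-774, T(6)=2148, T(7)=-5963, T(8)=16515, T(9)=-45730, T(10)=126638, T(11)=-350699, T(12)=971189, T(13)=-2689506; answer -2689506
Step 2: S1 = -2689506; d = -6; remainder = value at the root: -3*(-6)^3 - 9*(-6)^2 - 6*(-6)^1 + 4 = (648) + (-324) + (36) + (4) = 364; answer 364
Step 3: S2 = 364; r = 2; total draws C(6,2) = 15; favorable C(2,2) = 1; P = 1/15; answer 1/15
Step 4: S3 = 1/15; threaded value p + q = 16; c = 10223; 10223 is prime, so its only divisors are 1 and 10223; sigma = 1 + 10223 = 10224; answer 10224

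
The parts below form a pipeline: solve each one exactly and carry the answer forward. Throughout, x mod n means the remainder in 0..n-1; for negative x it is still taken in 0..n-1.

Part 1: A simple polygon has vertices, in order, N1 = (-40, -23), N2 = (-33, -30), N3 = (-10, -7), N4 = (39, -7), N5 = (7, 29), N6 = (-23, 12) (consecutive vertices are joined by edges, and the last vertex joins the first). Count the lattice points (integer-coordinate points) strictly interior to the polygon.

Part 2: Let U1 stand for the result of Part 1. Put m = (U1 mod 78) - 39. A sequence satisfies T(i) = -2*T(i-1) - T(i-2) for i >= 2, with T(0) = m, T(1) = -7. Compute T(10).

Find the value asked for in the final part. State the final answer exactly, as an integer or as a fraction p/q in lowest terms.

-209

Part 1: cross terms: (-40*-30 - -33*-23)=441, (-33*-7 - -10*-30)=-69, (-10*-7 - 39*-7)=343, (39*29 - 7*-7)=1180, (7*12 - -23*29)=751, (-23*-23 - -40*12)=1009; twice the area = |3655| = 3655; area = 3655/2; boundary points = 7 + 23 + 49 + 4 + 1 + 1 = 85; strictly interior points = area - boundary/2 + 1 = 1786; answer 1786
Part 2: U1 = 1786; m = 31; T(2) = -2*(-7) - 1*(31) = -17; iterating: T(2)=-17, T(3)=41, T(4)=-65, T(5)=89, T(6)=-113, T(7)=137, T(8)=-161, T(9)=185, T(10)=-209; answer -209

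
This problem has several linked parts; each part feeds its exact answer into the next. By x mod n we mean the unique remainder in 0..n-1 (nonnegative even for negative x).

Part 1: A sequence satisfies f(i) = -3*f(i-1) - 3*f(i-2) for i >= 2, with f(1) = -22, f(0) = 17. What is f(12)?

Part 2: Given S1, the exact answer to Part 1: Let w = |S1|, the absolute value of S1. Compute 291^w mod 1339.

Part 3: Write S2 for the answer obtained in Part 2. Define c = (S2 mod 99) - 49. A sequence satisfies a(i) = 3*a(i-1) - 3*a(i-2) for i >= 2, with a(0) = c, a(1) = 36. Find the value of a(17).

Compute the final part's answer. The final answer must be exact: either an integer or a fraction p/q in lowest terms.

669222

Part 1: f(2) = -3*(-22) - 3*(17) = 15; iterating: f(2)=15, f(3)=21, f(4)=-108, f(5)=261, f(6)=-459, f(7)=594, f(8)=-405, f(9)=-567, f(10)=2916, f(11)=-7047, f(12)=12393; answer 12393
Part 2: S1 = 12393; w = 12393; squarings mod 1339: 291^1=291, 291^2=324, 291^4=534, 291^8=1288, 291^16=1262, 291^32=573, 291^64=274, 291^128=92, 291^256=430, 291^512=118, 291^1024=534, 291^2048=1288, 291^4096=1262, 291^8192=573; 291^12393 = 291^1 * 291^8 * 291^32 * 291^64 * 291^4096 * 291^8192 = 720 (mod 1339); answer 720
Part 3: S2 = 720; c = -22; a(2) = 3*(36) - 3*(-22) = 174; iterating: a(2)=174, a(3)=414, a(4)=720, a(5)=918, a(6)=594, a(7)=-972, a(8)=-4698, a(9)=-11178, a(10)=-19440, a(11)=-24786, a(12)=-16038, a(13)=26244, a(14)=126846, a(15)=301806, a(16)=524880, a(17)=669222; answer 669222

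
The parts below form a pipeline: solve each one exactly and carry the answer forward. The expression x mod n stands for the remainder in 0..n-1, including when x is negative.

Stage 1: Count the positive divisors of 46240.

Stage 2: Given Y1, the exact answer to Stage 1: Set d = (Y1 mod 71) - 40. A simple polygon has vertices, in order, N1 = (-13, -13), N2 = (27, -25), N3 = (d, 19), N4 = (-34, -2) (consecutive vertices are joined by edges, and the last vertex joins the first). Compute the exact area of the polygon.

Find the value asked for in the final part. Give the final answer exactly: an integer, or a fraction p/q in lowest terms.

2159/2

Stage 1: 46240 = 2^5 * 5 * 17^2; number of divisors = (5+1) * (1+1) * (2+1) = 36; answer 36
Stage 2: Y1 = 36; d = -4; cross terms: (-13*-25 - 27*-13)=676, (27*19 - -4*-25)=413, (-4*-2 - -34*19)=654, (-34*-13 - -13*-2)=416; twice the area = |2159| = 2159; area = 2159/2; answer 2159/2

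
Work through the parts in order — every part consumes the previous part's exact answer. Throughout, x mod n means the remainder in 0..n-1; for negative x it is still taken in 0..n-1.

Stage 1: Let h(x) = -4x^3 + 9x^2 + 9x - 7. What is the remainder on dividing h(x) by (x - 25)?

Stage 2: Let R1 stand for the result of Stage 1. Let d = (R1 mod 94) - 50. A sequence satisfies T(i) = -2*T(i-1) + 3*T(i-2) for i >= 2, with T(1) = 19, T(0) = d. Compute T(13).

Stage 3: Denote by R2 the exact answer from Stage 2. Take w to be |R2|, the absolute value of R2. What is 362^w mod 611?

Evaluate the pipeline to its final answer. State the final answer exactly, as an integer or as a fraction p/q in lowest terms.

Stage 1: remainder = value at the root: -4*(25)^3 + 9*(25)^2 + 9*(25)^1 - 7 = (-62500) + (5625) + (225) + (-7) = -56657; answer -56657
Stage 2: R1 = -56657; d = -25; T(2) = -2*(19) + 3*(-25) = -113; iterating: T(2)=-113, T(3)=283, T(4)=-905, T(5)=2659, T(6)=-8033, T(7)=24043, T(8)=-72185, T(9)=216499, T(10)=-649553, T(11)=1948603, T(12)=-5845865, T(13)=17537539; answer 17537539
Stage 3: R2 = 17537539; w = 17537539; squarings mod 611: 362^1=362, 362^2=290, 362^4=393, 362^8=477, 362^16=237, 362^32=568, 362^64=16, 362^128=256, 362^256=159, 362^512=230, 362^1024=354, 362^2048=61, 362^4096=55, 362^8192=581, 362^16384=289, 362^32768=425, 362^65536=380, 362^131072=204, 362^262144=68, 362^524288=347, 362^1048576=42, 362^2097152=542, 362^4194304=484, 362^8388608=243, 362^16777216=393; 362^17537539 = 362^1 * 362^2 * 362^512 * 362^2048 * 362^4096 * 362^32768 * 362^65536 * 362^131072 * 362^524288 * 362^16777216 = 327 (mod 611); answer 327

327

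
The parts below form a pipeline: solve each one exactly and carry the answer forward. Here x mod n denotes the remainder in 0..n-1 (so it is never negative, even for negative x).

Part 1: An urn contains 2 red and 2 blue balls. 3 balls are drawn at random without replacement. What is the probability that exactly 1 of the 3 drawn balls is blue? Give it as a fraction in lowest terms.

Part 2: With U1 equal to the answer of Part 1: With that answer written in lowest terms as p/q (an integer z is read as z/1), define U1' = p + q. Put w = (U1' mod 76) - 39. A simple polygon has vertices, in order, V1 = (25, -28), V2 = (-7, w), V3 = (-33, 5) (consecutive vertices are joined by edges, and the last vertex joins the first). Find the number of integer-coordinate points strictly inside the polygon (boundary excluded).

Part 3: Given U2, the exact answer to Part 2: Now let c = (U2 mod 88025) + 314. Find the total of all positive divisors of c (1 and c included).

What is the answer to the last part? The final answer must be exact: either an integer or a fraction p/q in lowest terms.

1944

Part 1: total draws C(4,3) = 4; favorable C(2,1)*C(2,2) = 2; P = 1/2; answer 1/2
Part 2: U1 = 1/2; threaded value p + q = 3; w = -36; cross terms: (25*-36 - -7*-28)=-1096, (-7*5 - -33*-36)=-1223, (-33*-28 - 25*5)=799; twice the area = |-1520| = 1520; area = 760; boundary points = 8 + 1 + 1 = 10; strictly interior points = area - boundary/2 + 1 = 756; answer 756
Part 3: U2 = 756; c = 1070; 1070 = 2 * 5 * 107; sigma = (1 + 2) * (1 + 5) * (1 + 107) = 3 * 6 * 108 = 1944; answer 1944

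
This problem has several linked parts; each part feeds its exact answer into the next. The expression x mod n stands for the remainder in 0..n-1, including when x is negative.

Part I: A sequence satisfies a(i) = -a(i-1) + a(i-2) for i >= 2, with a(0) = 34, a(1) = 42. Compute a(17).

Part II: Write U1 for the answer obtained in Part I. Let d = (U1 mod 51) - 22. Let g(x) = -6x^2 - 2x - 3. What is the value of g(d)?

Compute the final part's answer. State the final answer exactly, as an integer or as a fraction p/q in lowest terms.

Part I: a(2) = -1*(42) + 1*(34) = -8; iterating: a(2)=-8, a(3)=50, a(4)=-58, a(5)=108, a(6)=-166, a(7)=274, a(8)=-440, a(9)=714, a(10)=-1154, a(11)=1868, a(12)=-3022, a(13)=4890, a(14)=-7912, a(15)=12802, a(16)=-20714, a(17)=33516; answer 33516
Part II: U1 = 33516; d = -13; -6*(-13)^2 - 2*(-13)^1 - 3 = (-1014) + (26) + (-3) = -991; answer -991

-991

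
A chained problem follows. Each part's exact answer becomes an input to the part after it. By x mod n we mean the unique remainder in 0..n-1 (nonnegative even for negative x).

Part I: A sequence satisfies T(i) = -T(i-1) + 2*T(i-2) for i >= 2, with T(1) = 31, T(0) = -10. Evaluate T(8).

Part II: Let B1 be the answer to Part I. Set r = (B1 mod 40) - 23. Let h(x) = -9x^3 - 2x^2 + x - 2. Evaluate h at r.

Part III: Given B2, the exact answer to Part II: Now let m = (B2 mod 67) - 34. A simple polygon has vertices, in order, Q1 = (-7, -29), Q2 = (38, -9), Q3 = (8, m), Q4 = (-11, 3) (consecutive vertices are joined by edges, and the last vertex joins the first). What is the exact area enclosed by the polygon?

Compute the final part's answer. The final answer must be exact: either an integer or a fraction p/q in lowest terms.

2581/2

Part I: T(2) = -1*(31) + 2*(-10) = -51; iterating: T(2)=-51, T(3)=113, T(4)=-215, T(5)=441, T(6)=-871, T(7)=1753, T(8)=-3495; answer -3495
Part II: B1 = -3495; r = 2; -9*(2)^3 - 2*(2)^2 + 1*(2)^1 - 2 = (-72) + (-8) + (2) + (-2) = -80; answer -80
Part III: B2 = -80; m = 20; cross terms: (-7*-9 - 38*-29)=1165, (38*20 - 8*-9)=832, (8*3 - -11*20)=244, (-11*-29 - -7*3)=340; twice the area = |2581| = 2581; area = 2581/2; answer 2581/2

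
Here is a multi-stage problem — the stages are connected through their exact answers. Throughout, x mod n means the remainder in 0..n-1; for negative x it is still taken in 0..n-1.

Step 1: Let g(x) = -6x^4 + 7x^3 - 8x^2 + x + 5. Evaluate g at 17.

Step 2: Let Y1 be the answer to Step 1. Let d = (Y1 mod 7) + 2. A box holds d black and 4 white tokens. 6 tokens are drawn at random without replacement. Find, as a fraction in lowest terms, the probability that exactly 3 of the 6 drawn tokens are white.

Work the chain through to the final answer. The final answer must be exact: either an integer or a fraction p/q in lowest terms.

Step 1: -6*(17)^4 + 7*(17)^3 - 8*(17)^2 + 1*(17)^1 + 5 = (-501126) + (34391) + (-2312) + (17) + (5) = -469025; answer -469025
Step 2: Y1 = -469025; d = 5; total draws C(9,6) = 84; favorable C(4,3)*C(5,3) = 40; P = 10/21; answer 10/21

10/21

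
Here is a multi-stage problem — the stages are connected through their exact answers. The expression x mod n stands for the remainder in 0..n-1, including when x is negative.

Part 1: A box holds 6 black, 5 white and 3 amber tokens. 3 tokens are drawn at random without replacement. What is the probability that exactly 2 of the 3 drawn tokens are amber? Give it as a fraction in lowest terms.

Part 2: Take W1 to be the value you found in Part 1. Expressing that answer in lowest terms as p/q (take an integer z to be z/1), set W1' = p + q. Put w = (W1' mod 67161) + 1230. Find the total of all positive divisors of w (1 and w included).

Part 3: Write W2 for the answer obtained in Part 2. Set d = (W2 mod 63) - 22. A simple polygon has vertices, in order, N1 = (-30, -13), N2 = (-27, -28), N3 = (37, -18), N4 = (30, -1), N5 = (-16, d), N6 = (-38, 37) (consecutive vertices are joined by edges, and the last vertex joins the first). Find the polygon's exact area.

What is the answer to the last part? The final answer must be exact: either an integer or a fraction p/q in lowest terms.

Part 1: total draws C(14,3) = 364; favorable C(3,2)*C(11,1) = 33; P = 33/364; answer 33/364
Part 2: W1 = 33/364; threaded value p + q = 397; w = 1627; 1627 is prime, so its only divisors are 1 and 1627; sigma = 1 + 1627 = 1628; answer 1628
Part 3: W2 = 1628; d = 31; cross terms: (-30*-28 - -27*-13)=489, (-27*-18 - 37*-28)=1522, (37*-1 - 30*-18)=503, (30*31 - -16*-1)=914, (-16*37 - -38*31)=586, (-38*-13 - -30*37)=1604; twice the area = |5618| = 5618; area = 2809; answer 2809

2809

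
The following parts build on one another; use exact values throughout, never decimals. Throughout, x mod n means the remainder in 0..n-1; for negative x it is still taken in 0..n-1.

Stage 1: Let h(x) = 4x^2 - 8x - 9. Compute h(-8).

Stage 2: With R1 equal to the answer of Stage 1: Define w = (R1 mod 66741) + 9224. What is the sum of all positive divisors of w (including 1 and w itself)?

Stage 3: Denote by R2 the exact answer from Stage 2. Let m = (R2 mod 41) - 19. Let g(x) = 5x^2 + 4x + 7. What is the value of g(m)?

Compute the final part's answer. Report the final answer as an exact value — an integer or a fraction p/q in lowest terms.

467

Stage 1: 4*(-8)^2 - 8*(-8)^1 - 9 = (256) + (64) + (-9) = 311; answer 311
Stage 2: R1 = 311; w = 9535; 9535 = 5 * 1907; sigma = (1 + 5) * (1 + 1907) = 6 * 1908 = 11448; answer 11448
Stage 3: R2 = 11448; m = -10; 5*(-10)^2 + 4*(-10)^1 + 7 = (500) + (-40) + (7) = 467; answer 467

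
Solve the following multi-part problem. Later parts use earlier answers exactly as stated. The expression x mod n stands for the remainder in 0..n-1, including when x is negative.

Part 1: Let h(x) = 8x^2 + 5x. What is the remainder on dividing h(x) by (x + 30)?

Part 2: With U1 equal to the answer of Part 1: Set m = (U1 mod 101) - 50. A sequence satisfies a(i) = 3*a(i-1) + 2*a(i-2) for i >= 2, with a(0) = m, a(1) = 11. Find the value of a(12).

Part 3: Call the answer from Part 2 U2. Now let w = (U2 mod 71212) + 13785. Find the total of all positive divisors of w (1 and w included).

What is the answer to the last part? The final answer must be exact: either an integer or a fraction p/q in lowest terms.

40404

Part 1: remainder = value at the root: 8*(-30)^2 + 5*(-30)^1 = (7200) + (-150) = 7050; answer 7050
Part 2: U1 = 7050; m = 31; a(2) = 3*(11) + 2*(31) = 95; iterating: a(2)=95, a(3)=307, a(4)=1111, a(5)=3947, a(6)=14063, a(7)=50083, a(8)=178375, a(9)=635291, a(10)=2262623, a(11)=8058451, a(12)=28700599; answer 28700599
Part 3: U2 = 28700599; w = 15948; 15948 = 2^2 * 3^2 * 443; sigma = (1 + 2 + 4) * (1 + 3 + 9) * (1 + 443) = 7 * 13 * 444 = 40404; answer 40404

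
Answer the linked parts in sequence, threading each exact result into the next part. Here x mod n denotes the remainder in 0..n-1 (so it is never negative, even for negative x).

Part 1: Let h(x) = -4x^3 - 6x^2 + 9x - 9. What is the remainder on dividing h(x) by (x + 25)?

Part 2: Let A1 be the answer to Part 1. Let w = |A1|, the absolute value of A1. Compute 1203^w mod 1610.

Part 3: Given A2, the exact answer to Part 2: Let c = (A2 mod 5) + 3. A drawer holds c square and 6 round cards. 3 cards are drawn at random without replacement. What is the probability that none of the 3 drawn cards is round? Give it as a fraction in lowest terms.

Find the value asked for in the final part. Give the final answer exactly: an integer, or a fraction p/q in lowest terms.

1/30

Part 1: remainder = value at the root: -4*(-25)^3 - 6*(-25)^2 + 9*(-25)^1 - 9 = (62500) + (-3750) + (-225) + (-9) = 58516; answer 58516
Part 2: A1 = 58516; w = 58516; squarings mod 1610: 1203^1=1203, 1203^2=1429, 1203^4=561, 1203^8=771, 1203^16=351, 1203^32=841, 1203^64=491, 1203^128=1191, 1203^256=71, 1203^512=211, 1203^1024=1051, 1203^2048=141, 1203^4096=561, 1203^8192=771, 1203^16384=351, 1203^32768=841; 1203^58516 = 1203^4 * 1203^16 * 1203^128 * 1203^1024 * 1203^8192 * 1203^16384 * 1203^32768 = 1191 (mod 1610); answer 1191
Part 3: A2 = 1191; c = 4; total draws C(10,3) = 120; favorable C(4,3) = 4; P = 1/30; answer 1/30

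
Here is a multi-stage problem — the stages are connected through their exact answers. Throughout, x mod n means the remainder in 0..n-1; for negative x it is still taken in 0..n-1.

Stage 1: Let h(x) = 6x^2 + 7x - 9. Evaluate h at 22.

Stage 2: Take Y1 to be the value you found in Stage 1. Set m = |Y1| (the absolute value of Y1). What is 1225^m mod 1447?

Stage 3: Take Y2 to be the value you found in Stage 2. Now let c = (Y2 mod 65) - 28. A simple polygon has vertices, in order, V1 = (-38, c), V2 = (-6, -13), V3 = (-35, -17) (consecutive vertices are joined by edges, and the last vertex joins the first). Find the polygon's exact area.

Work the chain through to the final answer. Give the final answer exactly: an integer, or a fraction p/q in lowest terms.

383

Stage 1: 6*(22)^2 + 7*(22)^1 - 9 = (2904) + (154) + (-9) = 3049; answer 3049
Stage 2: Y1 = 3049; m = 3049; squarings mod 1447: 1225^1=1225, 1225^2=86, 1225^4=161, 1225^8=1322, 1225^16=1155, 1225^32=1338, 1225^64=305, 1225^128=417, 1225^256=249, 1225^512=1227, 1225^1024=649, 1225^2048=124; 1225^3049 = 1225^1 * 1225^8 * 1225^32 * 1225^64 * 1225^128 * 1225^256 * 1225^512 * 1225^2048 = 687 (mod 1447); answer 687
Stage 3: Y2 = 687; c = 9; cross terms: (-38*-13 - -6*9)=548, (-6*-17 - -35*-13)=-353, (-35*9 - -38*-17)=-961; twice the area = |-766| = 766; area = 383; answer 383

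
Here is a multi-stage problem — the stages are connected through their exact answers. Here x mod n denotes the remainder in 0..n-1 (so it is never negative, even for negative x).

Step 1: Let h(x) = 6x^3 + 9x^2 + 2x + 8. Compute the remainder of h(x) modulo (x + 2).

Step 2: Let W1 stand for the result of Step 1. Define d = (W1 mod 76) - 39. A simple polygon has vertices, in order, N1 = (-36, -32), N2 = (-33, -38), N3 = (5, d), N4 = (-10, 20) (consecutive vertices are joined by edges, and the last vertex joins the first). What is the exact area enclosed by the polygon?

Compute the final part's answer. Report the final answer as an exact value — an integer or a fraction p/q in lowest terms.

975/2

Step 1: remainder = value at the root: 6*(-2)^3 + 9*(-2)^2 + 2*(-2)^1 + 8 = (-48) + (36) + (-4) + (8) = -8; answer -8
Step 2: W1 = -8; d = 29; cross terms: (-36*-38 - -33*-32)=312, (-33*29 - 5*-38)=-767, (5*20 - -10*29)=390, (-10*-32 - -36*20)=1040; twice the area = |975| = 975; area = 975/2; answer 975/2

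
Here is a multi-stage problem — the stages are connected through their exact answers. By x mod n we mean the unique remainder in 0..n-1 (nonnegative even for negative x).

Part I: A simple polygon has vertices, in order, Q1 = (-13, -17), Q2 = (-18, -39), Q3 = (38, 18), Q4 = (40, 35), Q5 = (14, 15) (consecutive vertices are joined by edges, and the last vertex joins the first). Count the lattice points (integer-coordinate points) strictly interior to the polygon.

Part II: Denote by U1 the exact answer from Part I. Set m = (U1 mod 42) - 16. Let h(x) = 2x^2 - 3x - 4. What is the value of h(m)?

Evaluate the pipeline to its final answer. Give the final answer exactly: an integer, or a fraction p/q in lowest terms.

148

Part I: cross terms: (-13*-39 - -18*-17)=201, (-18*18 - 38*-39)=1158, (38*35 - 40*18)=610, (40*15 - 14*35)=110, (14*-17 - -13*15)=-43; twice the area = |2036| = 2036; area = 1018; boundary points = 1 + 1 + 1 + 2 + 1 = 6; strictly interior points = area - boundary/2 + 1 = 1016; answer 1016
Part II: U1 = 1016; m = -8; 2*(-8)^2 - 3*(-8)^1 - 4 = (128) + (24) + (-4) = 148; answer 148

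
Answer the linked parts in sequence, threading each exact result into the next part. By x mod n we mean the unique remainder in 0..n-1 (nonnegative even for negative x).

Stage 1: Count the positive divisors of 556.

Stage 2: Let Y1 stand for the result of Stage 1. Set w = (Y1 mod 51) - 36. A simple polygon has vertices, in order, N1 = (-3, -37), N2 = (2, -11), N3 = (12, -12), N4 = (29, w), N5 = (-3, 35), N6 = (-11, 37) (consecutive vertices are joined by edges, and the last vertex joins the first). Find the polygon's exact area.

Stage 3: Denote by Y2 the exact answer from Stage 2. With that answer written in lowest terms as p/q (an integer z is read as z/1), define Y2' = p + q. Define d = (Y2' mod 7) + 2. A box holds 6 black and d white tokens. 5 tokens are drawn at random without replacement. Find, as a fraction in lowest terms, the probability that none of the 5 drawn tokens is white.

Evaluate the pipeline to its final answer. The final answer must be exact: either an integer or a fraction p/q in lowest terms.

Stage 1: 556 = 2^2 * 139; number of divisors = (2+1) * (1+1) = 6; answer 6
Stage 2: Y1 = 6; w = -30; cross terms: (-3*-11 - 2*-37)=107, (2*-12 - 12*-11)=108, (12*-30 - 29*-12)=-12, (29*35 - -3*-30)=925, (-3*37 - -11*35)=274, (-11*-37 - -3*37)=518; twice the area = |1920| = 1920; area = 960; answer 960
Stage 3: Y2 = 960; threaded value p + q = 961; d = 4; total draws C(10,5) = 252; favorable C(6,5) = 6; P = 1/42; answer 1/42

1/42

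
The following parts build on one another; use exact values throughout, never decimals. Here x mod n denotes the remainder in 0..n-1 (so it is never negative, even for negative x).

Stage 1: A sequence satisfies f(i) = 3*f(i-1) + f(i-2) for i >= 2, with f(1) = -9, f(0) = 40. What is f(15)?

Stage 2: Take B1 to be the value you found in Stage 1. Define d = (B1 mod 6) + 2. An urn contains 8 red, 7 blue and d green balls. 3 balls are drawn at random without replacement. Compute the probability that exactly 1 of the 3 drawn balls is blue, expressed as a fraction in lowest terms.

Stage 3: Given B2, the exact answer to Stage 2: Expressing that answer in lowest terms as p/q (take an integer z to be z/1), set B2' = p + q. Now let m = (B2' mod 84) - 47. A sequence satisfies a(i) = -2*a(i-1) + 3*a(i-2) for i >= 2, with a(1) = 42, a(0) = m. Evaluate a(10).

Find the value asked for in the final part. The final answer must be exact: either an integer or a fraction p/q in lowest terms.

Stage 1: f(2) = 3*(-9) + 1*(40) = 13; iterating: f(2)=13, f(3)=30, f(4)=103, f(5)=339, f(6)=1120, f(7)=3699, f(8)=12217, f(9)=40350, f(10)=133267, f(11)=440151, f(12)=1453720, f(13)=4801311, f(14)=15857653, f(15)=52374270; answer 52374270
Stage 2: B1 = 52374270; d = 2; total draws C(17,3) = 680; favorable C(7,1)*C(10,2) = 315; P = 63/136; answer 63/136
Stage 3: B2 = 63/136; threaded value p + q = 199; m = -16; a(2) = -2*(42) + 3*(-16) = -132; iterating: a(2)=-132, a(3)=390, a(4)=-1176, a(5)=3522, a(6)=-10572, a(7)=31710, a(8)=-95136, a(9)=285402, a(10)=-856212; answer -856212

-856212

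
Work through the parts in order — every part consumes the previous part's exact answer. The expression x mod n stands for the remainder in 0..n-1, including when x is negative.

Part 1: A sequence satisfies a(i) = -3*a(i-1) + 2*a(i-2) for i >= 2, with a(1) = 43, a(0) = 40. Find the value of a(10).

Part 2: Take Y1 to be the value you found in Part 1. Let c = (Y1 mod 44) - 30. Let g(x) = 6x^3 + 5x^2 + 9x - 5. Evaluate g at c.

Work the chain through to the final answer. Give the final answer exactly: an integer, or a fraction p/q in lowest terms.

Part 1: a(2) = -3*(43) + 2*(40) = -49; iterating: a(2)=-49, a(3)=233, a(4)=-797, a(5)=2857, a(6)=-10165, a(7)=36209, a(8)=-128957, a(9)=459289, a(10)=-1635781; answer -1635781
Part 2: Y1 = -1635781; c = -23; 6*(-23)^3 + 5*(-23)^2 + 9*(-23)^1 - 5 = (-73002) + (2645) + (-207) + (-5) = -70569; answer -70569

-70569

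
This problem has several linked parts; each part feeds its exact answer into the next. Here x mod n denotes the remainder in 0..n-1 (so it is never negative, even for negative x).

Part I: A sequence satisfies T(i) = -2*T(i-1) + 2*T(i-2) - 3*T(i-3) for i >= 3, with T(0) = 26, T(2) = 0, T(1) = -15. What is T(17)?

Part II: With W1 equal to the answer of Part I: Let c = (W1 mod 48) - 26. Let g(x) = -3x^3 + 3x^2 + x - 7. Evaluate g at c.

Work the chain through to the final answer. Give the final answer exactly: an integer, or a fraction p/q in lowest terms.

-147

Part I: T(3) = -2*(0) + 2*(-15) - 3*(26) = -108; iterating: T(3)=-108, T(4)=261, T(5)=-738, T(6)=2322, T(7)=-6903, T(8)=20664, T(9)=-62100, T(10)=186237, T(11)=-558666, T(12)=1676106, T(13)=-5028255, T(14)=15084720, T(15)=-45254268, T(16)=135762741, T(17)=-407288178; answer -407288178
Part II: W1 = -407288178; c = 4; -3*(4)^3 + 3*(4)^2 + 1*(4)^1 - 7 = (-192) + (48) + (4) + (-7) = -147; answer -147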